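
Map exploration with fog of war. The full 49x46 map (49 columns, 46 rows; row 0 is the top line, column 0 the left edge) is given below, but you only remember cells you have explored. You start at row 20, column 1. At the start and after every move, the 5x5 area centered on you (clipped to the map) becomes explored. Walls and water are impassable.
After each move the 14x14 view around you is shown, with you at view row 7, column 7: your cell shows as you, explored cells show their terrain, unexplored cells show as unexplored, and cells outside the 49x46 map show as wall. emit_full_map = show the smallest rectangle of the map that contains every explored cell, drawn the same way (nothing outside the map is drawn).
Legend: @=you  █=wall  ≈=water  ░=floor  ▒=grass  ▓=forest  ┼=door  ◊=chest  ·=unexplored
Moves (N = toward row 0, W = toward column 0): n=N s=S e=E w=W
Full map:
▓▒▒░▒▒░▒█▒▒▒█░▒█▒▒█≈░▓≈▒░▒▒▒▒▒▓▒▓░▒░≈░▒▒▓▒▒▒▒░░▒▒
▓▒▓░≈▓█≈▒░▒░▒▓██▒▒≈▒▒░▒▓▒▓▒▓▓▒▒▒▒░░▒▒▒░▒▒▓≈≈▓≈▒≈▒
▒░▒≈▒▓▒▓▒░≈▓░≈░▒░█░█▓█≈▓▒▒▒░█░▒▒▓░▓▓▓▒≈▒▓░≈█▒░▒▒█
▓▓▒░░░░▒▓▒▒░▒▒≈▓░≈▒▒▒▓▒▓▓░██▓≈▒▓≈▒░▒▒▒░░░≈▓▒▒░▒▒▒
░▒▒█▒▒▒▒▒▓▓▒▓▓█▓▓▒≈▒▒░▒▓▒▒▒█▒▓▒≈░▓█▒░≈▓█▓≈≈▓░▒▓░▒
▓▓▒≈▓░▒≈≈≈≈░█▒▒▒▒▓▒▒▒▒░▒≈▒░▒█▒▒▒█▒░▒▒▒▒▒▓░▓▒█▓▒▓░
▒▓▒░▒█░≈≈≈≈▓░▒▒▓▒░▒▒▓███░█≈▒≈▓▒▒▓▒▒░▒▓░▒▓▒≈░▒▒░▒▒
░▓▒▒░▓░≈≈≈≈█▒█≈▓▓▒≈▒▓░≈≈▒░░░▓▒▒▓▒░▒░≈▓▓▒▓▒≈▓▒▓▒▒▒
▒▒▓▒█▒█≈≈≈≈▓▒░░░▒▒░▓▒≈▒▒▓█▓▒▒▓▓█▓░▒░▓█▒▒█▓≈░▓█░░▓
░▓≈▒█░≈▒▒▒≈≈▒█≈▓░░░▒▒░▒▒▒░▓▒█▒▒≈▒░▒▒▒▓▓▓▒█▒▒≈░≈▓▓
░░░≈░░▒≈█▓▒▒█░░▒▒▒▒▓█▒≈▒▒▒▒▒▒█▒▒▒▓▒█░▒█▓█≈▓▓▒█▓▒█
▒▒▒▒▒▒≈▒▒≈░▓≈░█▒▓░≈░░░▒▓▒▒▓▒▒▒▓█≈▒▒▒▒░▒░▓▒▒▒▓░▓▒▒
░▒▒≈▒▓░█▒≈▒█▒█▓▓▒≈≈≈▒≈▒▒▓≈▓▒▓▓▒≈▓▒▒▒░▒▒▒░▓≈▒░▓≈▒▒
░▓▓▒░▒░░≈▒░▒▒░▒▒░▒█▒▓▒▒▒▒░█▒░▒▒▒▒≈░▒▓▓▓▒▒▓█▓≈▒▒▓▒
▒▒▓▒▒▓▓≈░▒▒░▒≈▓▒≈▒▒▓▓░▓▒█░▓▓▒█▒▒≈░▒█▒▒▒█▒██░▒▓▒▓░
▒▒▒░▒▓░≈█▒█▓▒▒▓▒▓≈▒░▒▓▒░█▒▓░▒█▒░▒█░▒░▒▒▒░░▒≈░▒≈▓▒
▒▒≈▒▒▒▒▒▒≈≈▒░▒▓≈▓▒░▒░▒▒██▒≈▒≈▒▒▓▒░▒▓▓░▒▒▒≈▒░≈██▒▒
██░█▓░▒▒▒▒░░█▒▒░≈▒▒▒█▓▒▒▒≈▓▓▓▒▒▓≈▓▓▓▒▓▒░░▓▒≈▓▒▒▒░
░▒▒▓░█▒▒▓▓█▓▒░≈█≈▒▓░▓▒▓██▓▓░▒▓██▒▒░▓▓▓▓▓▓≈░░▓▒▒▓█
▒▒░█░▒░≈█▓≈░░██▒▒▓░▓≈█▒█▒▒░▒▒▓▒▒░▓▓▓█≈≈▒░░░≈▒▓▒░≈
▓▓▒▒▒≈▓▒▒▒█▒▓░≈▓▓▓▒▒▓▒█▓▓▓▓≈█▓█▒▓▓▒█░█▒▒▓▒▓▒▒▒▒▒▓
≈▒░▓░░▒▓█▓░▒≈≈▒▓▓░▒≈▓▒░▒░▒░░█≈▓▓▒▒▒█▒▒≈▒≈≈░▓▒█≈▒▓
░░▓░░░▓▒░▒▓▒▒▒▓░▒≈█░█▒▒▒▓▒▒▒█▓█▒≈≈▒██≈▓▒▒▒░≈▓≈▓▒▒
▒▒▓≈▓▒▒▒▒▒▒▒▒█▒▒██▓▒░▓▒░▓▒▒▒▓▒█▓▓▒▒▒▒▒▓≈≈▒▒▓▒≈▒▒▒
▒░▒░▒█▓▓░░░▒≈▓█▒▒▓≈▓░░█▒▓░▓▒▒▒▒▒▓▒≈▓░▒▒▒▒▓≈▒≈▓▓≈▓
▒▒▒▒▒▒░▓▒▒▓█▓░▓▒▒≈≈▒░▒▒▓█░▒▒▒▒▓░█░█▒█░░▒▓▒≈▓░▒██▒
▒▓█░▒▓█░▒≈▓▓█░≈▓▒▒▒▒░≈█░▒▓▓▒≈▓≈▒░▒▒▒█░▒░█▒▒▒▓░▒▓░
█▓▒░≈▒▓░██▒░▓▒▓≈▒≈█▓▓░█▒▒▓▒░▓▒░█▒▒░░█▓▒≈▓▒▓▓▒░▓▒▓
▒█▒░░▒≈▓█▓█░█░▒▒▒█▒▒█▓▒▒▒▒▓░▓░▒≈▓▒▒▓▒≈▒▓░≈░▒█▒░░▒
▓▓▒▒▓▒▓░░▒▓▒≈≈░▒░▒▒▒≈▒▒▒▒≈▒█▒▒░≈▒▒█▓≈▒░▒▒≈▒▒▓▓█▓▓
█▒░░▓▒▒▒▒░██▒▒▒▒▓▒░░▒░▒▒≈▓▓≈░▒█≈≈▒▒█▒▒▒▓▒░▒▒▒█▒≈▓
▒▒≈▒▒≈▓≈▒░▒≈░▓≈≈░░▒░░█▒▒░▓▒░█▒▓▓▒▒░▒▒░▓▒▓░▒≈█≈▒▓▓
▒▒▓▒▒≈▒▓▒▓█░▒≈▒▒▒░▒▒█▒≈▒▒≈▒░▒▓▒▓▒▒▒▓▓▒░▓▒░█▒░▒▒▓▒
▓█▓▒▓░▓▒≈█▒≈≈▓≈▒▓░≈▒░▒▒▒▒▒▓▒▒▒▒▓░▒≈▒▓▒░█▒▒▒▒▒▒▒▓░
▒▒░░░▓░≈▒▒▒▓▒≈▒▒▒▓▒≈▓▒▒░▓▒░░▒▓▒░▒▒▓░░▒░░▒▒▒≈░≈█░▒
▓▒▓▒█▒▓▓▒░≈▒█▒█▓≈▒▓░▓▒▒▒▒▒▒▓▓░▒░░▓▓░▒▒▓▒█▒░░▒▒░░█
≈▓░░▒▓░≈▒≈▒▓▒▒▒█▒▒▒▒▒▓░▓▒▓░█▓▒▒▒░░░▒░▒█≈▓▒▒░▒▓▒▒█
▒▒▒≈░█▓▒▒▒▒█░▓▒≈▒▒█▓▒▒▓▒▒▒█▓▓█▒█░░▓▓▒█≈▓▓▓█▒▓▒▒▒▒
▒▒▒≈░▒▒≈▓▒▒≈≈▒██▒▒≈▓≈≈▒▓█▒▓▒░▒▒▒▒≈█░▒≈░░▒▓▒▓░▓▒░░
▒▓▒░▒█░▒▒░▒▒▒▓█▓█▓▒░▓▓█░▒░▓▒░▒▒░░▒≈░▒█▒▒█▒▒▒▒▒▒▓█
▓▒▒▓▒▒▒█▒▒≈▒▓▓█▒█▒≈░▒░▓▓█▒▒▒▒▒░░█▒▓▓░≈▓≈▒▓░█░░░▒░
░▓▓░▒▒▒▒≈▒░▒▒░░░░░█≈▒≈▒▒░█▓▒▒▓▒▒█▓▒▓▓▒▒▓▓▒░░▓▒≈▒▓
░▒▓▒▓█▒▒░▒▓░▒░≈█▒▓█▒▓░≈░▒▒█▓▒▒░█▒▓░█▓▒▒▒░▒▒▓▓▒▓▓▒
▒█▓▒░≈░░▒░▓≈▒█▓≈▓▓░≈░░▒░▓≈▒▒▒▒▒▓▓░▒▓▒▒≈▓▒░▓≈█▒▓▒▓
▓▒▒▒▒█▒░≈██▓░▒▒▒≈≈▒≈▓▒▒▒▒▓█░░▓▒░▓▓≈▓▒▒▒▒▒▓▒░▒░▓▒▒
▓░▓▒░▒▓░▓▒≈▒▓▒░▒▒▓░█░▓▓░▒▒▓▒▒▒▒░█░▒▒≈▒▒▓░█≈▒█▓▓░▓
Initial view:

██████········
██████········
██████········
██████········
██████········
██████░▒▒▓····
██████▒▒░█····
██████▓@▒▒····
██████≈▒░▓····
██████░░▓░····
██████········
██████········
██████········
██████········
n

██████········
██████········
██████········
██████········
██████········
████████░█····
██████░▒▒▓····
██████▒@░█····
██████▓▓▒▒····
██████≈▒░▓····
██████░░▓░····
██████········
██████········
██████········

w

███████·······
███████·······
███████·······
███████·······
███████·······
█████████░█···
███████░▒▒▓···
███████@▒░█···
███████▓▓▒▒···
███████≈▒░▓···
███████░░▓░···
███████·······
███████·······
███████·······

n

███████·······
███████·······
███████·······
███████·······
███████·······
███████▒▒≈····
█████████░█···
███████@▒▒▓···
███████▒▒░█···
███████▓▓▒▒···
███████≈▒░▓···
███████░░▓░···
███████·······
███████·······

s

███████·······
███████·······
███████·······
███████·······
███████▒▒≈····
█████████░█···
███████░▒▒▓···
███████@▒░█···
███████▓▓▒▒···
███████≈▒░▓···
███████░░▓░···
███████·······
███████·······
███████·······

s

███████·······
███████·······
███████·······
███████▒▒≈····
█████████░█···
███████░▒▒▓···
███████▒▒░█···
███████@▓▒▒···
███████≈▒░▓···
███████░░▓░···
███████·······
███████·······
███████·······
███████·······

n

███████·······
███████·······
███████·······
███████·······
███████▒▒≈····
█████████░█···
███████░▒▒▓···
███████@▒░█···
███████▓▓▒▒···
███████≈▒░▓···
███████░░▓░···
███████·······
███████·······
███████·······

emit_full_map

▒▒≈·
██░█
░▒▒▓
@▒░█
▓▓▒▒
≈▒░▓
░░▓░

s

███████·······
███████·······
███████·······
███████▒▒≈····
█████████░█···
███████░▒▒▓···
███████▒▒░█···
███████@▓▒▒···
███████≈▒░▓···
███████░░▓░···
███████·······
███████·······
███████·······
███████·······


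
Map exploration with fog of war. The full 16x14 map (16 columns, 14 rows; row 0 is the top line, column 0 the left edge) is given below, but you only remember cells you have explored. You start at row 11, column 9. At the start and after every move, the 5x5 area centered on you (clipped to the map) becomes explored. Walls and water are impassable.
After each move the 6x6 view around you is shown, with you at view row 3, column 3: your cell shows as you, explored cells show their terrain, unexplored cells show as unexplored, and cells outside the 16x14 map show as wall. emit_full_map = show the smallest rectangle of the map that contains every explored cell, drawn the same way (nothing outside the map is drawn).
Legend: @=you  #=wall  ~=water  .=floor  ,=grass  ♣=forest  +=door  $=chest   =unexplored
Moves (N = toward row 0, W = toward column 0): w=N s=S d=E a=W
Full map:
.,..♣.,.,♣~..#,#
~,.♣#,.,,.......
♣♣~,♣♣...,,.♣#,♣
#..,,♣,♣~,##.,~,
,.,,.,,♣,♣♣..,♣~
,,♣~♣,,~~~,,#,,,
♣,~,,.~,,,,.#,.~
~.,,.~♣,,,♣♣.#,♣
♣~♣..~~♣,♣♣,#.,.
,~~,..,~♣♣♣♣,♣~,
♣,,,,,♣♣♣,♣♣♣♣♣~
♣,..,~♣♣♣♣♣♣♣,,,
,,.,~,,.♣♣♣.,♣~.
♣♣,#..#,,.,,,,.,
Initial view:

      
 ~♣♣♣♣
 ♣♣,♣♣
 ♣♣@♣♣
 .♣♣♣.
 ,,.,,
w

      
 ♣,♣♣,
 ~♣♣♣♣
 ♣♣@♣♣
 ♣♣♣♣♣
 .♣♣♣.

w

      
 ,,,♣♣
 ♣,♣♣,
 ~♣@♣♣
 ♣♣,♣♣
 ♣♣♣♣♣

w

      
 ,,,,.
 ,,,♣♣
 ♣,@♣,
 ~♣♣♣♣
 ♣♣,♣♣

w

      
 ~~~,,
 ,,,,.
 ,,@♣♣
 ♣,♣♣,
 ~♣♣♣♣

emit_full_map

~~~,,
,,,,.
,,@♣♣
♣,♣♣,
~♣♣♣♣
♣♣,♣♣
♣♣♣♣♣
.♣♣♣.
,,.,,

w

      
 ♣,♣♣.
 ~~~,,
 ,,@,.
 ,,,♣♣
 ♣,♣♣,

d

      
♣,♣♣..
~~~,,#
,,,@.#
,,,♣♣.
♣,♣♣,#

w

      
 ~,##.
♣,♣♣..
~~~@,#
,,,,.#
,,,♣♣.

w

      
 .,,.♣
 ~,##.
♣,♣@..
~~~,,#
,,,,.#

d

      
.,,.♣#
~,##.,
,♣♣@.,
~~,,#,
,,,.#,

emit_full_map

 .,,.♣#
 ~,##.,
♣,♣♣@.,
~~~,,#,
,,,,.#,
,,,♣♣. 
♣,♣♣,# 
~♣♣♣♣  
♣♣,♣♣  
♣♣♣♣♣  
.♣♣♣.  
,,.,,  


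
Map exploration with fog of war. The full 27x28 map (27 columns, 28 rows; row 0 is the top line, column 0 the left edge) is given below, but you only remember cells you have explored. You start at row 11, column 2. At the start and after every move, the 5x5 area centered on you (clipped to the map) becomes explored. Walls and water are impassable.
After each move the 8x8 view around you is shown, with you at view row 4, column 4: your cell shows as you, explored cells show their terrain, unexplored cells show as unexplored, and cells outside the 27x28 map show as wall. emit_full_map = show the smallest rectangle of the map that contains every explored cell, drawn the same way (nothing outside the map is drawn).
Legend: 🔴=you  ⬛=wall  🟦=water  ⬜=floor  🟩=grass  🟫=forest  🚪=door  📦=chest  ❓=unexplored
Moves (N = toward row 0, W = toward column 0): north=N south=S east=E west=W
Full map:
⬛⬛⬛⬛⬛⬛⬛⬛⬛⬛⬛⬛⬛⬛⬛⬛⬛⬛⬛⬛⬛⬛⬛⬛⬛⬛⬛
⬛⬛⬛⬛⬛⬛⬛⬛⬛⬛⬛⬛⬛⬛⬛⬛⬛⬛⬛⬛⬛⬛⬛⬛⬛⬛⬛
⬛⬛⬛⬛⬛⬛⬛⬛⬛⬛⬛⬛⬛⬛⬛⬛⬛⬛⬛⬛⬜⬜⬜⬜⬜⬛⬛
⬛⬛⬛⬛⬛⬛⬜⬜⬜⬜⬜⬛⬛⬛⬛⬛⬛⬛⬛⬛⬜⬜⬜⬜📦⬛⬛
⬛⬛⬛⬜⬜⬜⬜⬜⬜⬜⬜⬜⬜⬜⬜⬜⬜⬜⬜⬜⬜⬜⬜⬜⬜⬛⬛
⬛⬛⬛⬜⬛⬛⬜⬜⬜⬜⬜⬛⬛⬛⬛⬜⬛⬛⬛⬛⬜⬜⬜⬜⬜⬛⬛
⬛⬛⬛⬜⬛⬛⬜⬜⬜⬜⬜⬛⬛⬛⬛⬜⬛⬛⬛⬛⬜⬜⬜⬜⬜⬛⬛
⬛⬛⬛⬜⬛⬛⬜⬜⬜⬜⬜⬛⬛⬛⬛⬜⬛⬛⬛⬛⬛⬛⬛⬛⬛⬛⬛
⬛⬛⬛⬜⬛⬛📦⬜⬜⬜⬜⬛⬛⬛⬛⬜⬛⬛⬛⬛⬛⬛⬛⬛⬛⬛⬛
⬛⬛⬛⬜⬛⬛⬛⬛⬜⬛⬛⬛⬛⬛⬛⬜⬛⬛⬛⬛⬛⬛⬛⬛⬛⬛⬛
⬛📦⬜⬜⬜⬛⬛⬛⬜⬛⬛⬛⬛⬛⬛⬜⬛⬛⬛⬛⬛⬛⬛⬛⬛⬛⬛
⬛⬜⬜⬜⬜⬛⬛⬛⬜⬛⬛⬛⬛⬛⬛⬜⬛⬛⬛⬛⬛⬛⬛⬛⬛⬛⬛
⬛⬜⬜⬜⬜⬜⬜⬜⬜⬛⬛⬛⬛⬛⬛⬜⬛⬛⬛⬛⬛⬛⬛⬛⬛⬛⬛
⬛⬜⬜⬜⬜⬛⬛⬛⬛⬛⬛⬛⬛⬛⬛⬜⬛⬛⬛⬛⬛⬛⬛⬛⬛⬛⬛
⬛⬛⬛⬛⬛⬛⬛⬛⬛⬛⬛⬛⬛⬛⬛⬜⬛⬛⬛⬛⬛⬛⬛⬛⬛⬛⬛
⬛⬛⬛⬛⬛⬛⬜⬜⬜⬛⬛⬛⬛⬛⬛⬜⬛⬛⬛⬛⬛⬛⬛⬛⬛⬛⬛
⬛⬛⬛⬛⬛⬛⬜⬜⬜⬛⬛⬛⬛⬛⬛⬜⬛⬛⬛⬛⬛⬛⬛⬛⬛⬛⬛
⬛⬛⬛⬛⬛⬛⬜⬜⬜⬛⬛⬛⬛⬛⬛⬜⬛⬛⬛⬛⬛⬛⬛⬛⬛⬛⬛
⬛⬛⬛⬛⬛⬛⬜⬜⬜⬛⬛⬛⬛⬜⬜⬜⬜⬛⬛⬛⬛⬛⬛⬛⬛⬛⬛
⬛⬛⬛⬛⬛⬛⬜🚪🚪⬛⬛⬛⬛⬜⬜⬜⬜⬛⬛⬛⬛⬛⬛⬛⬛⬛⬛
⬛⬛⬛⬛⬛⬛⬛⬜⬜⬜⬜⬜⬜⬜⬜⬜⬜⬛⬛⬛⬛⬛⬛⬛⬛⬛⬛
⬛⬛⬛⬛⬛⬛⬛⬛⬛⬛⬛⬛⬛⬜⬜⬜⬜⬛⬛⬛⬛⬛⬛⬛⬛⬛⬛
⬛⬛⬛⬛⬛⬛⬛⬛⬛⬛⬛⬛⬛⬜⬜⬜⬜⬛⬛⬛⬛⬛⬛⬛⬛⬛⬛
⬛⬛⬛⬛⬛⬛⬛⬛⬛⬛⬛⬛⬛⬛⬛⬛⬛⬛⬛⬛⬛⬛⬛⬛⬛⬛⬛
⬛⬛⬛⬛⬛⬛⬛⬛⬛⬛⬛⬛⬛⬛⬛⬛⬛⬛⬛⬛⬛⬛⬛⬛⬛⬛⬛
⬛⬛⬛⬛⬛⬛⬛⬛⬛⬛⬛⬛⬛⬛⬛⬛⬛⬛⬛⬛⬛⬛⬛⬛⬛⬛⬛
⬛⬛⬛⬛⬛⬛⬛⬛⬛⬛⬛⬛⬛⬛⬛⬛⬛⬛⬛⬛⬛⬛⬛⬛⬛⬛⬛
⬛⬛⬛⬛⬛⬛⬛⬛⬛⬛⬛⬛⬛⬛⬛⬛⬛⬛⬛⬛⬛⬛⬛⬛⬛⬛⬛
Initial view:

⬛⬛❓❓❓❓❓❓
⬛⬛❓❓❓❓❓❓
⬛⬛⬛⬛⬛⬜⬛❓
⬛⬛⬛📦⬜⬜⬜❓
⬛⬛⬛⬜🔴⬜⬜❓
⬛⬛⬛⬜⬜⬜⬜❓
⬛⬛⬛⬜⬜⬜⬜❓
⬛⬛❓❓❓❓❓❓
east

⬛❓❓❓❓❓❓❓
⬛❓❓❓❓❓❓❓
⬛⬛⬛⬛⬜⬛⬛❓
⬛⬛📦⬜⬜⬜⬛❓
⬛⬛⬜⬜🔴⬜⬛❓
⬛⬛⬜⬜⬜⬜⬜❓
⬛⬛⬜⬜⬜⬜⬛❓
⬛❓❓❓❓❓❓❓

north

⬛❓❓❓❓❓❓❓
⬛❓❓❓❓❓❓❓
⬛❓⬛⬛⬜⬛⬛❓
⬛⬛⬛⬛⬜⬛⬛❓
⬛⬛📦⬜🔴⬜⬛❓
⬛⬛⬜⬜⬜⬜⬛❓
⬛⬛⬜⬜⬜⬜⬜❓
⬛⬛⬜⬜⬜⬜⬛❓

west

⬛⬛❓❓❓❓❓❓
⬛⬛❓❓❓❓❓❓
⬛⬛⬛⬛⬛⬜⬛⬛
⬛⬛⬛⬛⬛⬜⬛⬛
⬛⬛⬛📦🔴⬜⬜⬛
⬛⬛⬛⬜⬜⬜⬜⬛
⬛⬛⬛⬜⬜⬜⬜⬜
⬛⬛⬛⬜⬜⬜⬜⬛

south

⬛⬛❓❓❓❓❓❓
⬛⬛⬛⬛⬛⬜⬛⬛
⬛⬛⬛⬛⬛⬜⬛⬛
⬛⬛⬛📦⬜⬜⬜⬛
⬛⬛⬛⬜🔴⬜⬜⬛
⬛⬛⬛⬜⬜⬜⬜⬜
⬛⬛⬛⬜⬜⬜⬜⬛
⬛⬛❓❓❓❓❓❓

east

⬛❓❓❓❓❓❓❓
⬛⬛⬛⬛⬜⬛⬛❓
⬛⬛⬛⬛⬜⬛⬛❓
⬛⬛📦⬜⬜⬜⬛❓
⬛⬛⬜⬜🔴⬜⬛❓
⬛⬛⬜⬜⬜⬜⬜❓
⬛⬛⬜⬜⬜⬜⬛❓
⬛❓❓❓❓❓❓❓

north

⬛❓❓❓❓❓❓❓
⬛❓❓❓❓❓❓❓
⬛⬛⬛⬛⬜⬛⬛❓
⬛⬛⬛⬛⬜⬛⬛❓
⬛⬛📦⬜🔴⬜⬛❓
⬛⬛⬜⬜⬜⬜⬛❓
⬛⬛⬜⬜⬜⬜⬜❓
⬛⬛⬜⬜⬜⬜⬛❓

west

⬛⬛❓❓❓❓❓❓
⬛⬛❓❓❓❓❓❓
⬛⬛⬛⬛⬛⬜⬛⬛
⬛⬛⬛⬛⬛⬜⬛⬛
⬛⬛⬛📦🔴⬜⬜⬛
⬛⬛⬛⬜⬜⬜⬜⬛
⬛⬛⬛⬜⬜⬜⬜⬜
⬛⬛⬛⬜⬜⬜⬜⬛

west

⬛⬛⬛❓❓❓❓❓
⬛⬛⬛❓❓❓❓❓
⬛⬛⬛⬛⬛⬛⬜⬛
⬛⬛⬛⬛⬛⬛⬜⬛
⬛⬛⬛⬛🔴⬜⬜⬜
⬛⬛⬛⬛⬜⬜⬜⬜
⬛⬛⬛⬛⬜⬜⬜⬜
⬛⬛⬛⬛⬜⬜⬜⬜

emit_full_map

⬛⬛⬛⬜⬛⬛
⬛⬛⬛⬜⬛⬛
⬛🔴⬜⬜⬜⬛
⬛⬜⬜⬜⬜⬛
⬛⬜⬜⬜⬜⬜
⬛⬜⬜⬜⬜⬛


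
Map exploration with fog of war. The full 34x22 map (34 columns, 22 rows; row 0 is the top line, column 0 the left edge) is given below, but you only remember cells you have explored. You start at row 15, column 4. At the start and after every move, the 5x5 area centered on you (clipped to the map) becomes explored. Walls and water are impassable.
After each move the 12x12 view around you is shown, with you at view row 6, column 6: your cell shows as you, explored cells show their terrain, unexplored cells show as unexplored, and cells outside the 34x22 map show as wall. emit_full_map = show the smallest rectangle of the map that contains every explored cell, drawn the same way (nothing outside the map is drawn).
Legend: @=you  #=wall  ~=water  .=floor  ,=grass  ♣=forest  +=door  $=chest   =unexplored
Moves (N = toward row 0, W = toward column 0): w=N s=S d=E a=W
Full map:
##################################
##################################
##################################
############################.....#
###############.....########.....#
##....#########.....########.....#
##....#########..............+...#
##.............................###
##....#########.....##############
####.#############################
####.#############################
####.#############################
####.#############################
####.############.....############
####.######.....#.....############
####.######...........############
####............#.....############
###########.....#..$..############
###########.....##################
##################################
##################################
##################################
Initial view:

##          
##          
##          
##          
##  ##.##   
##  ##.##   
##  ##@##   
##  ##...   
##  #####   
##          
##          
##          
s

##          
##          
##          
##  ##.##   
##  ##.##   
##  ##.##   
##  ##@..   
##  #####   
##  #####   
##          
##          
##          

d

#           
#           
#           
#  ##.##    
#  ##.###   
#  ##.###   
#  ##.@..   
#  ######   
#  ######   
#           
#           
#           

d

            
            
            
  ##.##     
  ##.####   
  ##.####   
  ##..@..   
  #######   
  #######   
            
            
            

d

            
            
            
 ##.##      
 ##.#####   
 ##.#####   
 ##...@..   
 ########   
 ########   
            
            
            

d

            
            
            
##.##       
##.######   
##.######   
##....@..   
#########   
#########   
            
            
            

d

            
            
            
#.##        
#.######.   
#.######.   
#.....@..   
########.   
########.   
            
            
            

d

            
            
            
.##         
.######..   
.######..   
......@..   
#######..   
#######..   
            
            
            

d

            
            
            
##          
######...   
######...   
......@..   
######...   
######...   
            
            
            

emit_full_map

##.##       
##.######...
##.######...
##.......@..
#########...
#########...

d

            
            
            
#           
#####....   
#####....   
......@..   
#####....   
#####....   
            
            
            

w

            
            
            
            
#   #####   
#####....   
#####.@..   
.........   
#####....   
#####....   
            
            

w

            
            
            
            
    #####   
#   #####   
#####.@..   
#####....   
.........   
#####....   
#####....   
            

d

            
            
            
            
   ######   
   ######   
####..@..   
####.....   
.........   
####....    
####....    
            

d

            
            
            
            
  #######   
  #######   
###...@.#   
###......   
........#   
###....     
###....     
            

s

            
            
            
  #######   
  #######   
###.....#   
###...@..   
........#   
###.....#   
###....     
            
            

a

            
            
            
   #######  
   #######  
####.....#  
####..@...  
.........#  
####.....#  
####....    
            
            

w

            
            
            
            
   #######  
   #######  
####..@..#  
####......  
.........#  
####.....#  
####....    
            

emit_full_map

        #######
##.##   #######
##.######..@..#
##.######......
##............#
#########.....#
#########....  

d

            
            
            
            
  #######   
  #######   
###...@.#   
###......   
........#   
###.....#   
###....     
            

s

            
            
            
  #######   
  #######   
###.....#   
###...@..   
........#   
###.....#   
###....     
            
            

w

            
            
            
            
  #######   
  #######   
###...@.#   
###......   
........#   
###.....#   
###....     
            

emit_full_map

        #######
##.##   #######
##.######...@.#
##.######......
##............#
#########.....#
#########....  


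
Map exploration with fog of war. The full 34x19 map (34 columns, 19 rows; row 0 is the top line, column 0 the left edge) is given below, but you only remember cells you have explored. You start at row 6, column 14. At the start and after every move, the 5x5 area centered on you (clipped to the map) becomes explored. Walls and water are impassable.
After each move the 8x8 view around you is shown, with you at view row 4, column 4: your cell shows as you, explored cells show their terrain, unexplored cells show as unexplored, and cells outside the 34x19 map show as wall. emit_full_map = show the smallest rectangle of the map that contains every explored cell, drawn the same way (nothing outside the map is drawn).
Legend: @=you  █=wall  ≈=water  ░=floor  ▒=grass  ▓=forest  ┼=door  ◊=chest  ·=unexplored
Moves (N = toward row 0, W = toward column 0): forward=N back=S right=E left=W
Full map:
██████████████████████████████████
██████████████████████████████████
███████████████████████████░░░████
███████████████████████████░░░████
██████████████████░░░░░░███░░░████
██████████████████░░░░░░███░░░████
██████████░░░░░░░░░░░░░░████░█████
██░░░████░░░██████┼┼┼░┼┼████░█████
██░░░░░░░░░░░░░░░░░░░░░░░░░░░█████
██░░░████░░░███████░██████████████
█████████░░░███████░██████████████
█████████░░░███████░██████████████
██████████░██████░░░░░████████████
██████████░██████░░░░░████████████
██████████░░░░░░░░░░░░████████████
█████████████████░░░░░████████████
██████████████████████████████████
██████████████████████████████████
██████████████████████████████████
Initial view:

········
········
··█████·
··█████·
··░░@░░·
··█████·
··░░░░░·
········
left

········
········
··██████
··██████
··░░@░░░
··░█████
··░░░░░░
········

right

········
········
·██████·
·██████·
·░░░@░░·
·░█████·
·░░░░░░·
········

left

········
········
··██████
··██████
··░░@░░░
··░█████
··░░░░░░
········

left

········
········
··██████
··██████
··░░@░░░
··░░████
··░░░░░░
········

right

········
········
·███████
·███████
·░░░@░░░
·░░█████
·░░░░░░░
········

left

········
········
··██████
··██████
··░░@░░░
··░░████
··░░░░░░
········

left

········
········
··██████
··██████
··█░@░░░
··░░░███
··░░░░░░
········

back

········
··██████
··██████
··█░░░░░
··░░@███
··░░░░░░
··░░░██·
········

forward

········
········
··██████
··██████
··█░@░░░
··░░░███
··░░░░░░
··░░░██·

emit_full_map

████████
████████
█░@░░░░░
░░░█████
░░░░░░░░
░░░██···

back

········
··██████
··██████
··█░░░░░
··░░@███
··░░░░░░
··░░░██·
········

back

··██████
··██████
··█░░░░░
··░░░███
··░░@░░░
··░░░██·
··░░░██·
········

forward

········
··██████
··██████
··█░░░░░
··░░@███
··░░░░░░
··░░░██·
··░░░██·

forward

········
········
··██████
··██████
··█░@░░░
··░░░███
··░░░░░░
··░░░██·

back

········
··██████
··██████
··█░░░░░
··░░@███
··░░░░░░
··░░░██·
··░░░██·

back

··██████
··██████
··█░░░░░
··░░░███
··░░@░░░
··░░░██·
··░░░██·
········

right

·███████
·███████
·█░░░░░░
·░░░████
·░░░@░░░
·░░░███·
·░░░███·
········

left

··██████
··██████
··█░░░░░
··░░░███
··░░@░░░
··░░░███
··░░░███
········

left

···█████
···█████
··██░░░░
··█░░░██
··░░@░░░
··█░░░██
··█░░░██
········

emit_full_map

·████████
·████████
██░░░░░░░
█░░░█████
░░@░░░░░░
█░░░███··
█░░░███··

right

··██████
··██████
·██░░░░░
·█░░░███
·░░░@░░░
·█░░░███
·█░░░███
········

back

··██████
·██░░░░░
·█░░░███
·░░░░░░░
·█░░@███
·█░░░███
··░░░██·
········

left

···█████
··██░░░░
··█░░░██
··░░░░░░
··█░@░██
··█░░░██
··█░░░██
········

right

··██████
·██░░░░░
·█░░░███
·░░░░░░░
·█░░@███
·█░░░███
·█░░░██·
········

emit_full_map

·████████
·████████
██░░░░░░░
█░░░█████
░░░░░░░░░
█░░@███··
█░░░███··
█░░░██···

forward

··██████
··██████
·██░░░░░
·█░░░███
·░░░@░░░
·█░░░███
·█░░░███
·█░░░██·

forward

········
··██████
··██████
·██░░░░░
·█░░@███
·░░░░░░░
·█░░░███
·█░░░███

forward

········
········
··██████
··██████
·██░@░░░
·█░░░███
·░░░░░░░
·█░░░███

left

········
········
··██████
··██████
··██@░░░
··█░░░██
··░░░░░░
··█░░░██

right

········
········
·███████
·███████
·██░@░░░
·█░░░███
·░░░░░░░
·█░░░███

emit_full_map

█████████
█████████
██░@░░░░░
█░░░█████
░░░░░░░░░
█░░░███··
█░░░███··
█░░░██···

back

········
·███████
·███████
·██░░░░░
·█░░@███
·░░░░░░░
·█░░░███
·█░░░███

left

········
··██████
··██████
··██░░░░
··█░@░██
··░░░░░░
··█░░░██
··█░░░██

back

··██████
··██████
··██░░░░
··█░░░██
··░░@░░░
··█░░░██
··█░░░██
··█░░░██

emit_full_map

█████████
█████████
██░░░░░░░
█░░░█████
░░@░░░░░░
█░░░███··
█░░░███··
█░░░██···


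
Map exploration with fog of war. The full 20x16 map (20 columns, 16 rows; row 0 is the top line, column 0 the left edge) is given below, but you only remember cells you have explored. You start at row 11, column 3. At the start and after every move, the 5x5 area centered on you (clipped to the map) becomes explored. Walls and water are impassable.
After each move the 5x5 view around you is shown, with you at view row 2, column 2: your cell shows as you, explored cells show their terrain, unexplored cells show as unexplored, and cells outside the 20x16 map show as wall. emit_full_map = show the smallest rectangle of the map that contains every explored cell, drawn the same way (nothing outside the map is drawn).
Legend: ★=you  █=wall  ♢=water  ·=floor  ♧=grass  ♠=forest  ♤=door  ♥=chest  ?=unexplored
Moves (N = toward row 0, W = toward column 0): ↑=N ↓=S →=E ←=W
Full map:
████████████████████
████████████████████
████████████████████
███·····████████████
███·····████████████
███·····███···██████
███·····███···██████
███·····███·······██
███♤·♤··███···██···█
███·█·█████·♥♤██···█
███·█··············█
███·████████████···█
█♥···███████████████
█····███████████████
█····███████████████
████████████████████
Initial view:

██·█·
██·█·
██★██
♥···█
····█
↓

██·█·
██·██
♥·★·█
····█
····█

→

█·█··
█·███
··★██
···██
···██

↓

█·███
···██
··★██
···██
█████

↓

···██
···██
··★██
█████
█████

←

♥···█
····█
··★·█
█████
█████

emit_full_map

██·█·?
██·█··
██·███
♥···██
····██
··★·██
██████

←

█♥···
█····
█·★··
█████
█████

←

██♥··
██···
██★··
█████
█████

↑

████·
██♥··
██★··
██···
█████

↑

████·
████·
██★··
██···
██···

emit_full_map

?██·█·?
███·█··
███·███
█★···██
█····██
█····██
███████

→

███·█
███·█
█♥★··
█····
█····

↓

███·█
█♥···
█·★··
█····
█████

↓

█♥···
█····
█·★··
█████
█████

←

██♥··
██···
██★··
█████
█████

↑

████·
██♥··
██★··
██···
█████


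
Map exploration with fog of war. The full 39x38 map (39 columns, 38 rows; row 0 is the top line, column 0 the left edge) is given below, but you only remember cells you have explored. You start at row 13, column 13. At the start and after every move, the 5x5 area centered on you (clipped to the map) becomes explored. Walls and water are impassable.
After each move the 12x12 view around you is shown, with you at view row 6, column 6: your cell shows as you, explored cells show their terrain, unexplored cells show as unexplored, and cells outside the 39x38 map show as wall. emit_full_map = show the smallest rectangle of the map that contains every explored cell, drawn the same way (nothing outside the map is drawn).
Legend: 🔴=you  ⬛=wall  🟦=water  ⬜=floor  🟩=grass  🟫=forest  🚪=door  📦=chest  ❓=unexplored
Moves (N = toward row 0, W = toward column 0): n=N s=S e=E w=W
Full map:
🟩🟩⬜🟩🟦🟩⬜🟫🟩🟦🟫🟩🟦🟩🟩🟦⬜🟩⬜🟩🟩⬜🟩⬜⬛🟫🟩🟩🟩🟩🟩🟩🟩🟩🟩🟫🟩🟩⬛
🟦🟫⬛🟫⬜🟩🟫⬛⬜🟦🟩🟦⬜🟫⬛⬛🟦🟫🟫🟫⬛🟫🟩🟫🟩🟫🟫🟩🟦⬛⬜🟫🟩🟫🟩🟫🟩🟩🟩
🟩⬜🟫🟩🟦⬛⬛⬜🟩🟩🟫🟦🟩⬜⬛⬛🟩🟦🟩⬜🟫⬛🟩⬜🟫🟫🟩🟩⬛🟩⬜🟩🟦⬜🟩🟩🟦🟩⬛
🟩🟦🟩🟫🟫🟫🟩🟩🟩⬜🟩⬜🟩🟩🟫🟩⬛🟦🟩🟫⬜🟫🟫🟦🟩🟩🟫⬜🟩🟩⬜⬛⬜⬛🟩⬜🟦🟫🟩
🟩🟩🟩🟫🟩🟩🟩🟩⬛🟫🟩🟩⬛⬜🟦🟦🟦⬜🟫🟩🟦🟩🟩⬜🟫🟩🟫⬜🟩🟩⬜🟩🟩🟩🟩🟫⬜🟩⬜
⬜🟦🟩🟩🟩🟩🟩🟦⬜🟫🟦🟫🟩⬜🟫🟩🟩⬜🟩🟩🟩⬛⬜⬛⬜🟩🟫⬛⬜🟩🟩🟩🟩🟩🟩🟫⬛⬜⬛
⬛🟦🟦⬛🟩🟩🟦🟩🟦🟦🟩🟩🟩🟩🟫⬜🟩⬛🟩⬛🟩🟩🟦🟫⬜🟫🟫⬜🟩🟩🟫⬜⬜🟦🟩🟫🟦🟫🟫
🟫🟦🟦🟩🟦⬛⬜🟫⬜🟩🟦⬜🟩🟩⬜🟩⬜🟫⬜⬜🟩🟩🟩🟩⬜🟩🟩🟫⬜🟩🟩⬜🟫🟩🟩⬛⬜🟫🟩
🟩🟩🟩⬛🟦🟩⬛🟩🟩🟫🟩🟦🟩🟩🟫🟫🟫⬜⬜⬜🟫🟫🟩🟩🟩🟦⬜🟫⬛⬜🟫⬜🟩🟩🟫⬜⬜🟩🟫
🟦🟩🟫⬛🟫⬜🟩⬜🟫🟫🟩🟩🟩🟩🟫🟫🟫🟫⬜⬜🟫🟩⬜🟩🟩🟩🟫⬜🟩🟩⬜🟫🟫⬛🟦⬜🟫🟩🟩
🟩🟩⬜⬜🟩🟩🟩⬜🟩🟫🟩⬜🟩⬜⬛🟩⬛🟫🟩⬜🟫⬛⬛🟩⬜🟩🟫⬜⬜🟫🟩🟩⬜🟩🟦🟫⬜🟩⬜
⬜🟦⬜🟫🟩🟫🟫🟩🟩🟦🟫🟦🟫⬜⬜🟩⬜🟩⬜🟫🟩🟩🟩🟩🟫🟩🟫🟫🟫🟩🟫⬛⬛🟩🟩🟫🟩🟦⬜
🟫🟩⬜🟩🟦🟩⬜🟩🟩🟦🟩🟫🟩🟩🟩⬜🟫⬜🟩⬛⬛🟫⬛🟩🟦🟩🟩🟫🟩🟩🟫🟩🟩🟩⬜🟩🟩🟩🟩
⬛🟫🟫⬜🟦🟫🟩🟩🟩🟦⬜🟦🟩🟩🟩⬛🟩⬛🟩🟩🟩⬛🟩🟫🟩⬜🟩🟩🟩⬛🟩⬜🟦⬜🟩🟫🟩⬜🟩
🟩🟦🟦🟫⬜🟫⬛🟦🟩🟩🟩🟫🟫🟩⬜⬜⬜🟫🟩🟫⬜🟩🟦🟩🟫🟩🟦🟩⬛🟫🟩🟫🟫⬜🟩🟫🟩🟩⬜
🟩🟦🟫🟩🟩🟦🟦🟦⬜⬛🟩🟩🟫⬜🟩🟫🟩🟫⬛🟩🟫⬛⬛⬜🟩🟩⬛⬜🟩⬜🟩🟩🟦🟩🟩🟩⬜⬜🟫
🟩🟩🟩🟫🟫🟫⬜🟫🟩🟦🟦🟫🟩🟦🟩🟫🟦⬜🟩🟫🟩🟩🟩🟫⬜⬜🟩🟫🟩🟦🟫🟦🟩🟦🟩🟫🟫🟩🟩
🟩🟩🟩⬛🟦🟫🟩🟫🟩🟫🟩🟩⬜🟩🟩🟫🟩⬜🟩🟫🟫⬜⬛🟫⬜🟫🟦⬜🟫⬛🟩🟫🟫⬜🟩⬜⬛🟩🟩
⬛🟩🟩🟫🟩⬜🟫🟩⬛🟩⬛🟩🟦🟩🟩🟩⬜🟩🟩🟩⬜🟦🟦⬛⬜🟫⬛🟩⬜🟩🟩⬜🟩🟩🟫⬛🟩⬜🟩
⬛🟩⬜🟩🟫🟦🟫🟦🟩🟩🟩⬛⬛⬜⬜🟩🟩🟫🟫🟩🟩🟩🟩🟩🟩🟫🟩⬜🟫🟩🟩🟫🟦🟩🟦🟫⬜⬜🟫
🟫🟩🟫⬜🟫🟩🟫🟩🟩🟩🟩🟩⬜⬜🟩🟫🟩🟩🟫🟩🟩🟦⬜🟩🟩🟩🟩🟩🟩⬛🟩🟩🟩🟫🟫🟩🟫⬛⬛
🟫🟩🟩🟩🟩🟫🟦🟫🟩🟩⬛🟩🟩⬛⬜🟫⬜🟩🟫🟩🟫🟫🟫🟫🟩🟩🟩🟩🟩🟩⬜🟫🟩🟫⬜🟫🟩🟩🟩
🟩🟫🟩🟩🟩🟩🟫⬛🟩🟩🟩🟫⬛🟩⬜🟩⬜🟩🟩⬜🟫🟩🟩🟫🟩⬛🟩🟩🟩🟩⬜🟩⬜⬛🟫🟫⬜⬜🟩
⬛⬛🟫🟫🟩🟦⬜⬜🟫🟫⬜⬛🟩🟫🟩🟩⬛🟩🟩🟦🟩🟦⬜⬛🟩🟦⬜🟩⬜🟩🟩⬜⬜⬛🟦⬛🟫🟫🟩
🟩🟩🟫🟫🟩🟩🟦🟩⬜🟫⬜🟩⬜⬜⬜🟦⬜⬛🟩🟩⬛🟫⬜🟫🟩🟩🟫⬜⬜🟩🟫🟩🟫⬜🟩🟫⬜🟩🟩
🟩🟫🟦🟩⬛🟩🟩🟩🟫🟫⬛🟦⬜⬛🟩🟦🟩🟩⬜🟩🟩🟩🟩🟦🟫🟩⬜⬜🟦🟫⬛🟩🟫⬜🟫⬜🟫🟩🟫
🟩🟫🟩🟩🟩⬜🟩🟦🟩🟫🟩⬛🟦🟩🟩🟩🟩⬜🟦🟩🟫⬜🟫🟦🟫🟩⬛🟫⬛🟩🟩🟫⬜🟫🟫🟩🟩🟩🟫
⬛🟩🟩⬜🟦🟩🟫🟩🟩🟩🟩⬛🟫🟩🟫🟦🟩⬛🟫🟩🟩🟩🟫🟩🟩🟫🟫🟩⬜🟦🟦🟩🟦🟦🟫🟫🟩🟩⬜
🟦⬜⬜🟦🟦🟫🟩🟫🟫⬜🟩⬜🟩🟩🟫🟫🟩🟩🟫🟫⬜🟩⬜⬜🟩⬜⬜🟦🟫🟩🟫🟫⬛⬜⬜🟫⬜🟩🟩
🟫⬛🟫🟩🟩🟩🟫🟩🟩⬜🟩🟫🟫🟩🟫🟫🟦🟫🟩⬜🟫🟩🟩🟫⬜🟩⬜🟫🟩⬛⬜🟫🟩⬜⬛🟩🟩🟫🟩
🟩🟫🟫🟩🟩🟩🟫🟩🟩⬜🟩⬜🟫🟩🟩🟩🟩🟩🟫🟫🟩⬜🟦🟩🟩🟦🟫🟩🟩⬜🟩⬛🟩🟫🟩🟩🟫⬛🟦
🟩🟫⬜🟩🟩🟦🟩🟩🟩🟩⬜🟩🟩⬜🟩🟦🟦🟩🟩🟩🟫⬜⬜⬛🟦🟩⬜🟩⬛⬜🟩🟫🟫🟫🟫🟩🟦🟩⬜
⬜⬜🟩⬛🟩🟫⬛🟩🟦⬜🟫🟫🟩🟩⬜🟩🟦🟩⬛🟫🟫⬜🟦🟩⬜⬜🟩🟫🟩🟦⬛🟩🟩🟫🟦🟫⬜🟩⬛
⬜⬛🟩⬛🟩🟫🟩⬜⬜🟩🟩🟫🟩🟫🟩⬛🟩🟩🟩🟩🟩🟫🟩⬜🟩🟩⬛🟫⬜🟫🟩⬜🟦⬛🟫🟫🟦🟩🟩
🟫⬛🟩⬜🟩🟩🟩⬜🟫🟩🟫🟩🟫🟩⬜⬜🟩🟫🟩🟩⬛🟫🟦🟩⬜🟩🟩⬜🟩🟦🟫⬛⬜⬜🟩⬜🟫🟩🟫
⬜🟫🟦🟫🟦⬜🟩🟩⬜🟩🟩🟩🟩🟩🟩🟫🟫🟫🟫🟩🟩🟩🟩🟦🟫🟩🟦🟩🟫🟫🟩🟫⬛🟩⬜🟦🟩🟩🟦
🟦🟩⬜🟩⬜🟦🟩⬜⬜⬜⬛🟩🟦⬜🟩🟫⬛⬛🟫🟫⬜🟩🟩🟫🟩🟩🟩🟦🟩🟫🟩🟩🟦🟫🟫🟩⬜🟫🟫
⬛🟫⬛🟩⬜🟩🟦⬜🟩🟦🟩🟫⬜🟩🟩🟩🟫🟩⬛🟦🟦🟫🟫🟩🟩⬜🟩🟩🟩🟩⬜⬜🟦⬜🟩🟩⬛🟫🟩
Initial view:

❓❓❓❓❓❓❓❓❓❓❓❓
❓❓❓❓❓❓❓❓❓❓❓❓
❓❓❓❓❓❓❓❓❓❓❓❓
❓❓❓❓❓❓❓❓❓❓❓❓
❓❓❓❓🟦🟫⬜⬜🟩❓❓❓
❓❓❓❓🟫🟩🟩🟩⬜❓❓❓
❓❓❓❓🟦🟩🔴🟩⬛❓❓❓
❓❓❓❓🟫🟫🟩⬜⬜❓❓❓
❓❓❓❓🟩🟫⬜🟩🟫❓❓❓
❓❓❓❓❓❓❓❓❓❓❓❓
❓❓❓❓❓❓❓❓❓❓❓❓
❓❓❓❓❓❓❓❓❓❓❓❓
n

❓❓❓❓❓❓❓❓❓❓❓❓
❓❓❓❓❓❓❓❓❓❓❓❓
❓❓❓❓❓❓❓❓❓❓❓❓
❓❓❓❓❓❓❓❓❓❓❓❓
❓❓❓❓⬜🟩⬜⬛🟩❓❓❓
❓❓❓❓🟦🟫⬜⬜🟩❓❓❓
❓❓❓❓🟫🟩🔴🟩⬜❓❓❓
❓❓❓❓🟦🟩🟩🟩⬛❓❓❓
❓❓❓❓🟫🟫🟩⬜⬜❓❓❓
❓❓❓❓🟩🟫⬜🟩🟫❓❓❓
❓❓❓❓❓❓❓❓❓❓❓❓
❓❓❓❓❓❓❓❓❓❓❓❓

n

❓❓❓❓❓❓❓❓❓❓❓❓
❓❓❓❓❓❓❓❓❓❓❓❓
❓❓❓❓❓❓❓❓❓❓❓❓
❓❓❓❓❓❓❓❓❓❓❓❓
❓❓❓❓🟩🟩🟩🟫🟫❓❓❓
❓❓❓❓⬜🟩⬜⬛🟩❓❓❓
❓❓❓❓🟦🟫🔴⬜🟩❓❓❓
❓❓❓❓🟫🟩🟩🟩⬜❓❓❓
❓❓❓❓🟦🟩🟩🟩⬛❓❓❓
❓❓❓❓🟫🟫🟩⬜⬜❓❓❓
❓❓❓❓🟩🟫⬜🟩🟫❓❓❓
❓❓❓❓❓❓❓❓❓❓❓❓

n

❓❓❓❓❓❓❓❓❓❓❓❓
❓❓❓❓❓❓❓❓❓❓❓❓
❓❓❓❓❓❓❓❓❓❓❓❓
❓❓❓❓❓❓❓❓❓❓❓❓
❓❓❓❓🟦🟩🟩🟫🟫❓❓❓
❓❓❓❓🟩🟩🟩🟫🟫❓❓❓
❓❓❓❓⬜🟩🔴⬛🟩❓❓❓
❓❓❓❓🟦🟫⬜⬜🟩❓❓❓
❓❓❓❓🟫🟩🟩🟩⬜❓❓❓
❓❓❓❓🟦🟩🟩🟩⬛❓❓❓
❓❓❓❓🟫🟫🟩⬜⬜❓❓❓
❓❓❓❓🟩🟫⬜🟩🟫❓❓❓

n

❓❓❓❓❓❓❓❓❓❓❓❓
❓❓❓❓❓❓❓❓❓❓❓❓
❓❓❓❓❓❓❓❓❓❓❓❓
❓❓❓❓❓❓❓❓❓❓❓❓
❓❓❓❓⬜🟩🟩⬜🟩❓❓❓
❓❓❓❓🟦🟩🟩🟫🟫❓❓❓
❓❓❓❓🟩🟩🔴🟫🟫❓❓❓
❓❓❓❓⬜🟩⬜⬛🟩❓❓❓
❓❓❓❓🟦🟫⬜⬜🟩❓❓❓
❓❓❓❓🟫🟩🟩🟩⬜❓❓❓
❓❓❓❓🟦🟩🟩🟩⬛❓❓❓
❓❓❓❓🟫🟫🟩⬜⬜❓❓❓

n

❓❓❓❓❓❓❓❓❓❓❓❓
❓❓❓❓❓❓❓❓❓❓❓❓
❓❓❓❓❓❓❓❓❓❓❓❓
❓❓❓❓❓❓❓❓❓❓❓❓
❓❓❓❓🟩🟩🟩🟫⬜❓❓❓
❓❓❓❓⬜🟩🟩⬜🟩❓❓❓
❓❓❓❓🟦🟩🔴🟫🟫❓❓❓
❓❓❓❓🟩🟩🟩🟫🟫❓❓❓
❓❓❓❓⬜🟩⬜⬛🟩❓❓❓
❓❓❓❓🟦🟫⬜⬜🟩❓❓❓
❓❓❓❓🟫🟩🟩🟩⬜❓❓❓
❓❓❓❓🟦🟩🟩🟩⬛❓❓❓

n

❓❓❓❓❓❓❓❓❓❓❓❓
❓❓❓❓❓❓❓❓❓❓❓❓
❓❓❓❓❓❓❓❓❓❓❓❓
❓❓❓❓❓❓❓❓❓❓❓❓
❓❓❓❓🟫🟩⬜🟫🟩❓❓❓
❓❓❓❓🟩🟩🟩🟫⬜❓❓❓
❓❓❓❓⬜🟩🔴⬜🟩❓❓❓
❓❓❓❓🟦🟩🟩🟫🟫❓❓❓
❓❓❓❓🟩🟩🟩🟫🟫❓❓❓
❓❓❓❓⬜🟩⬜⬛🟩❓❓❓
❓❓❓❓🟦🟫⬜⬜🟩❓❓❓
❓❓❓❓🟫🟩🟩🟩⬜❓❓❓

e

❓❓❓❓❓❓❓❓❓❓❓❓
❓❓❓❓❓❓❓❓❓❓❓❓
❓❓❓❓❓❓❓❓❓❓❓❓
❓❓❓❓❓❓❓❓❓❓❓❓
❓❓❓🟫🟩⬜🟫🟩🟩❓❓❓
❓❓❓🟩🟩🟩🟫⬜🟩❓❓❓
❓❓❓⬜🟩🟩🔴🟩⬜❓❓❓
❓❓❓🟦🟩🟩🟫🟫🟫❓❓❓
❓❓❓🟩🟩🟩🟫🟫🟫❓❓❓
❓❓❓⬜🟩⬜⬛🟩❓❓❓❓
❓❓❓🟦🟫⬜⬜🟩❓❓❓❓
❓❓❓🟫🟩🟩🟩⬜❓❓❓❓

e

❓❓❓❓❓❓❓❓❓❓❓❓
❓❓❓❓❓❓❓❓❓❓❓❓
❓❓❓❓❓❓❓❓❓❓❓❓
❓❓❓❓❓❓❓❓❓❓❓❓
❓❓🟫🟩⬜🟫🟩🟩⬜❓❓❓
❓❓🟩🟩🟩🟫⬜🟩⬛❓❓❓
❓❓⬜🟩🟩⬜🔴⬜🟫❓❓❓
❓❓🟦🟩🟩🟫🟫🟫⬜❓❓❓
❓❓🟩🟩🟩🟫🟫🟫🟫❓❓❓
❓❓⬜🟩⬜⬛🟩❓❓❓❓❓
❓❓🟦🟫⬜⬜🟩❓❓❓❓❓
❓❓🟫🟩🟩🟩⬜❓❓❓❓❓

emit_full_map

🟫🟩⬜🟫🟩🟩⬜
🟩🟩🟩🟫⬜🟩⬛
⬜🟩🟩⬜🔴⬜🟫
🟦🟩🟩🟫🟫🟫⬜
🟩🟩🟩🟫🟫🟫🟫
⬜🟩⬜⬛🟩❓❓
🟦🟫⬜⬜🟩❓❓
🟫🟩🟩🟩⬜❓❓
🟦🟩🟩🟩⬛❓❓
🟫🟫🟩⬜⬜❓❓
🟩🟫⬜🟩🟫❓❓

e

❓❓❓❓❓❓❓❓❓❓❓❓
❓❓❓❓❓❓❓❓❓❓❓❓
❓❓❓❓❓❓❓❓❓❓❓❓
❓❓❓❓❓❓❓❓❓❓❓❓
❓🟫🟩⬜🟫🟩🟩⬜🟩❓❓❓
❓🟩🟩🟩🟫⬜🟩⬛🟩❓❓❓
❓⬜🟩🟩⬜🟩🔴🟫⬜❓❓❓
❓🟦🟩🟩🟫🟫🟫⬜⬜❓❓❓
❓🟩🟩🟩🟫🟫🟫🟫⬜❓❓❓
❓⬜🟩⬜⬛🟩❓❓❓❓❓❓
❓🟦🟫⬜⬜🟩❓❓❓❓❓❓
❓🟫🟩🟩🟩⬜❓❓❓❓❓❓

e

❓❓❓❓❓❓❓❓❓❓❓❓
❓❓❓❓❓❓❓❓❓❓❓❓
❓❓❓❓❓❓❓❓❓❓❓❓
❓❓❓❓❓❓❓❓❓❓❓❓
🟫🟩⬜🟫🟩🟩⬜🟩🟩❓❓❓
🟩🟩🟩🟫⬜🟩⬛🟩⬛❓❓❓
⬜🟩🟩⬜🟩⬜🔴⬜⬜❓❓❓
🟦🟩🟩🟫🟫🟫⬜⬜⬜❓❓❓
🟩🟩🟩🟫🟫🟫🟫⬜⬜❓❓❓
⬜🟩⬜⬛🟩❓❓❓❓❓❓❓
🟦🟫⬜⬜🟩❓❓❓❓❓❓❓
🟫🟩🟩🟩⬜❓❓❓❓❓❓❓

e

❓❓❓❓❓❓❓❓❓❓❓❓
❓❓❓❓❓❓❓❓❓❓❓❓
❓❓❓❓❓❓❓❓❓❓❓❓
❓❓❓❓❓❓❓❓❓❓❓❓
🟩⬜🟫🟩🟩⬜🟩🟩🟩❓❓❓
🟩🟩🟫⬜🟩⬛🟩⬛🟩❓❓❓
🟩🟩⬜🟩⬜🟫🔴⬜🟩❓❓❓
🟩🟩🟫🟫🟫⬜⬜⬜🟫❓❓❓
🟩🟩🟫🟫🟫🟫⬜⬜🟫❓❓❓
🟩⬜⬛🟩❓❓❓❓❓❓❓❓
🟫⬜⬜🟩❓❓❓❓❓❓❓❓
🟩🟩🟩⬜❓❓❓❓❓❓❓❓

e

❓❓❓❓❓❓❓❓❓❓❓❓
❓❓❓❓❓❓❓❓❓❓❓❓
❓❓❓❓❓❓❓❓❓❓❓❓
❓❓❓❓❓❓❓❓❓❓❓❓
⬜🟫🟩🟩⬜🟩🟩🟩⬛❓❓❓
🟩🟫⬜🟩⬛🟩⬛🟩🟩❓❓❓
🟩⬜🟩⬜🟫⬜🔴🟩🟩❓❓❓
🟩🟫🟫🟫⬜⬜⬜🟫🟫❓❓❓
🟩🟫🟫🟫🟫⬜⬜🟫🟩❓❓❓
⬜⬛🟩❓❓❓❓❓❓❓❓❓
⬜⬜🟩❓❓❓❓❓❓❓❓❓
🟩🟩⬜❓❓❓❓❓❓❓❓❓

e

❓❓❓❓❓❓❓❓❓❓❓❓
❓❓❓❓❓❓❓❓❓❓❓❓
❓❓❓❓❓❓❓❓❓❓❓❓
❓❓❓❓❓❓❓❓❓❓❓❓
🟫🟩🟩⬜🟩🟩🟩⬛⬜❓❓❓
🟫⬜🟩⬛🟩⬛🟩🟩🟦❓❓❓
⬜🟩⬜🟫⬜⬜🔴🟩🟩❓❓❓
🟫🟫🟫⬜⬜⬜🟫🟫🟩❓❓❓
🟫🟫🟫🟫⬜⬜🟫🟩⬜❓❓❓
⬛🟩❓❓❓❓❓❓❓❓❓❓
⬜🟩❓❓❓❓❓❓❓❓❓❓
🟩⬜❓❓❓❓❓❓❓❓❓❓

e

❓❓❓❓❓❓❓❓❓❓❓❓
❓❓❓❓❓❓❓❓❓❓❓❓
❓❓❓❓❓❓❓❓❓❓❓❓
❓❓❓❓❓❓❓❓❓❓❓❓
🟩🟩⬜🟩🟩🟩⬛⬜⬛❓❓❓
⬜🟩⬛🟩⬛🟩🟩🟦🟫❓❓❓
🟩⬜🟫⬜⬜🟩🔴🟩🟩❓❓❓
🟫🟫⬜⬜⬜🟫🟫🟩🟩❓❓❓
🟫🟫🟫⬜⬜🟫🟩⬜🟩❓❓❓
🟩❓❓❓❓❓❓❓❓❓❓❓
🟩❓❓❓❓❓❓❓❓❓❓❓
⬜❓❓❓❓❓❓❓❓❓❓❓

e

❓❓❓❓❓❓❓❓❓❓❓❓
❓❓❓❓❓❓❓❓❓❓❓❓
❓❓❓❓❓❓❓❓❓❓❓❓
❓❓❓❓❓❓❓❓❓❓❓❓
🟩⬜🟩🟩🟩⬛⬜⬛⬜❓❓❓
🟩⬛🟩⬛🟩🟩🟦🟫⬜❓❓❓
⬜🟫⬜⬜🟩🟩🔴🟩⬜❓❓❓
🟫⬜⬜⬜🟫🟫🟩🟩🟩❓❓❓
🟫🟫⬜⬜🟫🟩⬜🟩🟩❓❓❓
❓❓❓❓❓❓❓❓❓❓❓❓
❓❓❓❓❓❓❓❓❓❓❓❓
❓❓❓❓❓❓❓❓❓❓❓❓

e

❓❓❓❓❓❓❓❓❓❓❓❓
❓❓❓❓❓❓❓❓❓❓❓❓
❓❓❓❓❓❓❓❓❓❓❓❓
❓❓❓❓❓❓❓❓❓❓❓❓
⬜🟩🟩🟩⬛⬜⬛⬜🟩❓❓❓
⬛🟩⬛🟩🟩🟦🟫⬜🟫❓❓❓
🟫⬜⬜🟩🟩🟩🔴⬜🟩❓❓❓
⬜⬜⬜🟫🟫🟩🟩🟩🟦❓❓❓
🟫⬜⬜🟫🟩⬜🟩🟩🟩❓❓❓
❓❓❓❓❓❓❓❓❓❓❓❓
❓❓❓❓❓❓❓❓❓❓❓❓
❓❓❓❓❓❓❓❓❓❓❓❓

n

❓❓❓❓❓❓❓❓❓❓❓❓
❓❓❓❓❓❓❓❓❓❓❓❓
❓❓❓❓❓❓❓❓❓❓❓❓
❓❓❓❓❓❓❓❓❓❓❓❓
❓❓❓❓🟩🟩⬜🟫🟩❓❓❓
⬜🟩🟩🟩⬛⬜⬛⬜🟩❓❓❓
⬛🟩⬛🟩🟩🟦🔴⬜🟫❓❓❓
🟫⬜⬜🟩🟩🟩🟩⬜🟩❓❓❓
⬜⬜⬜🟫🟫🟩🟩🟩🟦❓❓❓
🟫⬜⬜🟫🟩⬜🟩🟩🟩❓❓❓
❓❓❓❓❓❓❓❓❓❓❓❓
❓❓❓❓❓❓❓❓❓❓❓❓

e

❓❓❓❓❓❓❓❓❓❓❓❓
❓❓❓❓❓❓❓❓❓❓❓❓
❓❓❓❓❓❓❓❓❓❓❓❓
❓❓❓❓❓❓❓❓❓❓❓❓
❓❓❓🟩🟩⬜🟫🟩🟫❓❓❓
🟩🟩🟩⬛⬜⬛⬜🟩🟫❓❓❓
🟩⬛🟩🟩🟦🟫🔴🟫🟫❓❓❓
⬜⬜🟩🟩🟩🟩⬜🟩🟩❓❓❓
⬜⬜🟫🟫🟩🟩🟩🟦⬜❓❓❓
⬜⬜🟫🟩⬜🟩🟩🟩❓❓❓❓
❓❓❓❓❓❓❓❓❓❓❓❓
❓❓❓❓❓❓❓❓❓❓❓❓

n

⬛⬛⬛⬛⬛⬛⬛⬛⬛⬛⬛⬛
❓❓❓❓❓❓❓❓❓❓❓❓
❓❓❓❓❓❓❓❓❓❓❓❓
❓❓❓❓❓❓❓❓❓❓❓❓
❓❓❓❓🟫🟦🟩🟩🟫❓❓❓
❓❓❓🟩🟩⬜🟫🟩🟫❓❓❓
🟩🟩🟩⬛⬜⬛🔴🟩🟫❓❓❓
🟩⬛🟩🟩🟦🟫⬜🟫🟫❓❓❓
⬜⬜🟩🟩🟩🟩⬜🟩🟩❓❓❓
⬜⬜🟫🟫🟩🟩🟩🟦⬜❓❓❓
⬜⬜🟫🟩⬜🟩🟩🟩❓❓❓❓
❓❓❓❓❓❓❓❓❓❓❓❓

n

⬛⬛⬛⬛⬛⬛⬛⬛⬛⬛⬛⬛
⬛⬛⬛⬛⬛⬛⬛⬛⬛⬛⬛⬛
❓❓❓❓❓❓❓❓❓❓❓❓
❓❓❓❓❓❓❓❓❓❓❓❓
❓❓❓❓🟩⬜🟫🟫🟩❓❓❓
❓❓❓❓🟫🟦🟩🟩🟫❓❓❓
❓❓❓🟩🟩⬜🔴🟩🟫❓❓❓
🟩🟩🟩⬛⬜⬛⬜🟩🟫❓❓❓
🟩⬛🟩🟩🟦🟫⬜🟫🟫❓❓❓
⬜⬜🟩🟩🟩🟩⬜🟩🟩❓❓❓
⬜⬜🟫🟫🟩🟩🟩🟦⬜❓❓❓
⬜⬜🟫🟩⬜🟩🟩🟩❓❓❓❓

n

⬛⬛⬛⬛⬛⬛⬛⬛⬛⬛⬛⬛
⬛⬛⬛⬛⬛⬛⬛⬛⬛⬛⬛⬛
⬛⬛⬛⬛⬛⬛⬛⬛⬛⬛⬛⬛
❓❓❓❓❓❓❓❓❓❓❓❓
❓❓❓❓🟩🟫🟩🟫🟫❓❓❓
❓❓❓❓🟩⬜🟫🟫🟩❓❓❓
❓❓❓❓🟫🟦🔴🟩🟫❓❓❓
❓❓❓🟩🟩⬜🟫🟩🟫❓❓❓
🟩🟩🟩⬛⬜⬛⬜🟩🟫❓❓❓
🟩⬛🟩🟩🟦🟫⬜🟫🟫❓❓❓
⬜⬜🟩🟩🟩🟩⬜🟩🟩❓❓❓
⬜⬜🟫🟫🟩🟩🟩🟦⬜❓❓❓

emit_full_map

❓❓❓❓❓❓❓❓❓❓❓🟩🟫🟩🟫🟫
❓❓❓❓❓❓❓❓❓❓❓🟩⬜🟫🟫🟩
❓❓❓❓❓❓❓❓❓❓❓🟫🟦🔴🟩🟫
❓❓❓❓❓❓❓❓❓❓🟩🟩⬜🟫🟩🟫
🟫🟩⬜🟫🟩🟩⬜🟩🟩🟩⬛⬜⬛⬜🟩🟫
🟩🟩🟩🟫⬜🟩⬛🟩⬛🟩🟩🟦🟫⬜🟫🟫
⬜🟩🟩⬜🟩⬜🟫⬜⬜🟩🟩🟩🟩⬜🟩🟩
🟦🟩🟩🟫🟫🟫⬜⬜⬜🟫🟫🟩🟩🟩🟦⬜
🟩🟩🟩🟫🟫🟫🟫⬜⬜🟫🟩⬜🟩🟩🟩❓
⬜🟩⬜⬛🟩❓❓❓❓❓❓❓❓❓❓❓
🟦🟫⬜⬜🟩❓❓❓❓❓❓❓❓❓❓❓
🟫🟩🟩🟩⬜❓❓❓❓❓❓❓❓❓❓❓
🟦🟩🟩🟩⬛❓❓❓❓❓❓❓❓❓❓❓
🟫🟫🟩⬜⬜❓❓❓❓❓❓❓❓❓❓❓
🟩🟫⬜🟩🟫❓❓❓❓❓❓❓❓❓❓❓

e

⬛⬛⬛⬛⬛⬛⬛⬛⬛⬛⬛⬛
⬛⬛⬛⬛⬛⬛⬛⬛⬛⬛⬛⬛
⬛⬛⬛⬛⬛⬛⬛⬛⬛⬛⬛⬛
❓❓❓❓❓❓❓❓❓❓❓❓
❓❓❓🟩🟫🟩🟫🟫🟩❓❓❓
❓❓❓🟩⬜🟫🟫🟩🟩❓❓❓
❓❓❓🟫🟦🟩🔴🟫⬜❓❓❓
❓❓🟩🟩⬜🟫🟩🟫⬜❓❓❓
🟩🟩⬛⬜⬛⬜🟩🟫⬛❓❓❓
⬛🟩🟩🟦🟫⬜🟫🟫❓❓❓❓
⬜🟩🟩🟩🟩⬜🟩🟩❓❓❓❓
⬜🟫🟫🟩🟩🟩🟦⬜❓❓❓❓

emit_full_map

❓❓❓❓❓❓❓❓❓❓❓🟩🟫🟩🟫🟫🟩
❓❓❓❓❓❓❓❓❓❓❓🟩⬜🟫🟫🟩🟩
❓❓❓❓❓❓❓❓❓❓❓🟫🟦🟩🔴🟫⬜
❓❓❓❓❓❓❓❓❓❓🟩🟩⬜🟫🟩🟫⬜
🟫🟩⬜🟫🟩🟩⬜🟩🟩🟩⬛⬜⬛⬜🟩🟫⬛
🟩🟩🟩🟫⬜🟩⬛🟩⬛🟩🟩🟦🟫⬜🟫🟫❓
⬜🟩🟩⬜🟩⬜🟫⬜⬜🟩🟩🟩🟩⬜🟩🟩❓
🟦🟩🟩🟫🟫🟫⬜⬜⬜🟫🟫🟩🟩🟩🟦⬜❓
🟩🟩🟩🟫🟫🟫🟫⬜⬜🟫🟩⬜🟩🟩🟩❓❓
⬜🟩⬜⬛🟩❓❓❓❓❓❓❓❓❓❓❓❓
🟦🟫⬜⬜🟩❓❓❓❓❓❓❓❓❓❓❓❓
🟫🟩🟩🟩⬜❓❓❓❓❓❓❓❓❓❓❓❓
🟦🟩🟩🟩⬛❓❓❓❓❓❓❓❓❓❓❓❓
🟫🟫🟩⬜⬜❓❓❓❓❓❓❓❓❓❓❓❓
🟩🟫⬜🟩🟫❓❓❓❓❓❓❓❓❓❓❓❓
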